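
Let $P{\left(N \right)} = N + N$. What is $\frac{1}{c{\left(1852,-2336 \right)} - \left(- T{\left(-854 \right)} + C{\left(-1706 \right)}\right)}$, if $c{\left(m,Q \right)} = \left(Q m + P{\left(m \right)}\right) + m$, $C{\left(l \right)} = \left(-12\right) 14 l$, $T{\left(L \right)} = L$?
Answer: $- \frac{1}{4608178} \approx -2.1701 \cdot 10^{-7}$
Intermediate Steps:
$P{\left(N \right)} = 2 N$
$C{\left(l \right)} = - 168 l$
$c{\left(m,Q \right)} = 3 m + Q m$ ($c{\left(m,Q \right)} = \left(Q m + 2 m\right) + m = \left(2 m + Q m\right) + m = 3 m + Q m$)
$\frac{1}{c{\left(1852,-2336 \right)} - \left(- T{\left(-854 \right)} + C{\left(-1706 \right)}\right)} = \frac{1}{1852 \left(3 - 2336\right) - \left(854 - -286608\right)} = \frac{1}{1852 \left(-2333\right) - 287462} = \frac{1}{-4320716 - 287462} = \frac{1}{-4608178} = - \frac{1}{4608178}$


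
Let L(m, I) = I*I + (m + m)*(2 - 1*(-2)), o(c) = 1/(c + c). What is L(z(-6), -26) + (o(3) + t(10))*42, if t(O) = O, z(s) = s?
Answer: 1055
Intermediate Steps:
o(c) = 1/(2*c)
L(m, I) = I² + 8*m (L(m, I) = I² + (2*m)*(2 + 2) = I² + (2*m)*4 = I² + 8*m)
L(z(-6), -26) + (o(3) + t(10))*42 = ((-26)² + 8*(-6)) + ((½)/3 + 10)*42 = (676 - 48) + ((½)*(⅓) + 10)*42 = 628 + (⅙ + 10)*42 = 628 + (61/6)*42 = 628 + 427 = 1055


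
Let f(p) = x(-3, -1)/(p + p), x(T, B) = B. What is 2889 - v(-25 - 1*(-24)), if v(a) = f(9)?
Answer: 52003/18 ≈ 2889.1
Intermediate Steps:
f(p) = -1/(2*p) (f(p) = -1/(p + p) = -1/(2*p))
v(a) = -1/18 (v(a) = -½/9 = -½*⅑ = -1/18)
2889 - v(-25 - 1*(-24)) = 2889 - 1*(-1/18) = 2889 + 1/18 = 52003/18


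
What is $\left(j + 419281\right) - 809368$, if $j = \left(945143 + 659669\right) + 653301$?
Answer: $1868026$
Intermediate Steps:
$j = 2258113$ ($j = 1604812 + 653301 = 2258113$)
$\left(j + 419281\right) - 809368 = \left(2258113 + 419281\right) - 809368 = 2677394 - 809368 = 1868026$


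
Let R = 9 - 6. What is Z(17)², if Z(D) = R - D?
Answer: 196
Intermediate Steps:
R = 3
Z(D) = 3 - D
Z(17)² = (3 - 1*17)² = (3 - 17)² = (-14)² = 196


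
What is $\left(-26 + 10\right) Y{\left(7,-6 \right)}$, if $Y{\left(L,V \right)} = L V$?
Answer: $672$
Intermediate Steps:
$\left(-26 + 10\right) Y{\left(7,-6 \right)} = \left(-26 + 10\right) 7 \left(-6\right) = \left(-16\right) \left(-42\right) = 672$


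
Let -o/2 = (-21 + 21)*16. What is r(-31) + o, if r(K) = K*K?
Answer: 961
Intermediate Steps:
r(K) = K**2
o = 0 (o = -2*(-21 + 21)*16 = -0*16 = -2*0 = 0)
r(-31) + o = (-31)**2 + 0 = 961 + 0 = 961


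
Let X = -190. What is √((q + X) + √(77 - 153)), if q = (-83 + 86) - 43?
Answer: √(-230 + 2*I*√19) ≈ 0.28737 + 15.168*I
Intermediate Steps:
q = -40 (q = 3 - 43 = -40)
√((q + X) + √(77 - 153)) = √((-40 - 190) + √(77 - 153)) = √(-230 + √(-76)) = √(-230 + 2*I*√19)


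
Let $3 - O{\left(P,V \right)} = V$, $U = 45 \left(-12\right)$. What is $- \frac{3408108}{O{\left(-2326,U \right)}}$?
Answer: $- \frac{1136036}{181} \approx -6276.4$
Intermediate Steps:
$U = -540$
$O{\left(P,V \right)} = 3 - V$
$- \frac{3408108}{O{\left(-2326,U \right)}} = - \frac{3408108}{3 - -540} = - \frac{3408108}{3 + 540} = - \frac{3408108}{543} = \left(-3408108\right) \frac{1}{543} = - \frac{1136036}{181}$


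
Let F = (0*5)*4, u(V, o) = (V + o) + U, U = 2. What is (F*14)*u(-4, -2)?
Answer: 0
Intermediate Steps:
u(V, o) = 2 + V + o (u(V, o) = (V + o) + 2 = 2 + V + o)
F = 0 (F = 0*4 = 0)
(F*14)*u(-4, -2) = (0*14)*(2 - 4 - 2) = 0*(-4) = 0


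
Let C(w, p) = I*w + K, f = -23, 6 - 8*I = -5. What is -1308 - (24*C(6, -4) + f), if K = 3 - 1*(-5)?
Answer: -1675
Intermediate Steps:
I = 11/8 (I = 3/4 - 1/8*(-5) = 3/4 + 5/8 = 11/8 ≈ 1.3750)
K = 8 (K = 3 + 5 = 8)
C(w, p) = 8 + 11*w/8 (C(w, p) = 11*w/8 + 8 = 8 + 11*w/8)
-1308 - (24*C(6, -4) + f) = -1308 - (24*(8 + (11/8)*6) - 23) = -1308 - (24*(8 + 33/4) - 23) = -1308 - (24*(65/4) - 23) = -1308 - (390 - 23) = -1308 - 1*367 = -1308 - 367 = -1675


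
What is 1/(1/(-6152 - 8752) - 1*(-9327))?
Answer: 14904/139009607 ≈ 0.00010722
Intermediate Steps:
1/(1/(-6152 - 8752) - 1*(-9327)) = 1/(1/(-14904) + 9327) = 1/(-1/14904 + 9327) = 1/(139009607/14904) = 14904/139009607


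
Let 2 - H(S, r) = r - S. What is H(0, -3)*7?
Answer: 35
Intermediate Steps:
H(S, r) = 2 + S - r (H(S, r) = 2 - (r - S) = 2 + (S - r) = 2 + S - r)
H(0, -3)*7 = (2 + 0 - 1*(-3))*7 = (2 + 0 + 3)*7 = 5*7 = 35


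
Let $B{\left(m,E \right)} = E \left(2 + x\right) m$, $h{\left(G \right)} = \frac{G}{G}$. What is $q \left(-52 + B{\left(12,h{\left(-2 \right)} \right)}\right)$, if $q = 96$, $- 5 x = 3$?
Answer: $- \frac{16896}{5} \approx -3379.2$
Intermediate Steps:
$x = - \frac{3}{5}$ ($x = \left(- \frac{1}{5}\right) 3 = - \frac{3}{5} \approx -0.6$)
$h{\left(G \right)} = 1$
$B{\left(m,E \right)} = \frac{7 E m}{5}$ ($B{\left(m,E \right)} = E \left(2 - \frac{3}{5}\right) m = E \frac{7}{5} m = \frac{7 E}{5} m = \frac{7 E m}{5}$)
$q \left(-52 + B{\left(12,h{\left(-2 \right)} \right)}\right) = 96 \left(-52 + \frac{7}{5} \cdot 1 \cdot 12\right) = 96 \left(-52 + \frac{84}{5}\right) = 96 \left(- \frac{176}{5}\right) = - \frac{16896}{5}$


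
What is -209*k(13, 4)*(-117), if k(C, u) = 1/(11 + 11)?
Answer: 2223/2 ≈ 1111.5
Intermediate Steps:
k(C, u) = 1/22
-209*k(13, 4)*(-117) = -209*1/22*(-117) = -19/2*(-117) = 2223/2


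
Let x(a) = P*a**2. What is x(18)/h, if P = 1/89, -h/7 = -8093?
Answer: 324/5041939 ≈ 6.4261e-5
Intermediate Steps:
h = 56651 (h = -7*(-8093) = 56651)
P = 1/89 ≈ 0.011236
x(a) = a**2/89
x(18)/h = ((1/89)*18**2)/56651 = ((1/89)*324)*(1/56651) = (324/89)*(1/56651) = 324/5041939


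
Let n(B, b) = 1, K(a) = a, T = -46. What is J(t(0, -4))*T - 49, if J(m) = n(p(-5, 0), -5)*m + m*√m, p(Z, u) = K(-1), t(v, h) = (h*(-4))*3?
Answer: -2257 - 8832*√3 ≈ -17554.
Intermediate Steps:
t(v, h) = -12*h (t(v, h) = -4*h*3 = -12*h)
p(Z, u) = -1
J(m) = m + m^(3/2) (J(m) = 1*m + m*√m = m + m^(3/2))
J(t(0, -4))*T - 49 = (-12*(-4) + (-12*(-4))^(3/2))*(-46) - 49 = (48 + 48^(3/2))*(-46) - 49 = (48 + 192*√3)*(-46) - 49 = (-2208 - 8832*√3) - 49 = -2257 - 8832*√3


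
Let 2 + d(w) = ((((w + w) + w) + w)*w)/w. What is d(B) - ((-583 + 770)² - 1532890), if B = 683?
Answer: 1500651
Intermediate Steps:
d(w) = -2 + 4*w (d(w) = -2 + ((((w + w) + w) + w)*w)/w = -2 + (((2*w + w) + w)*w)/w = -2 + ((3*w + w)*w)/w = -2 + ((4*w)*w)/w = -2 + (4*w²)/w = -2 + 4*w)
d(B) - ((-583 + 770)² - 1532890) = (-2 + 4*683) - ((-583 + 770)² - 1532890) = (-2 + 2732) - (187² - 1532890) = 2730 - (34969 - 1532890) = 2730 - 1*(-1497921) = 2730 + 1497921 = 1500651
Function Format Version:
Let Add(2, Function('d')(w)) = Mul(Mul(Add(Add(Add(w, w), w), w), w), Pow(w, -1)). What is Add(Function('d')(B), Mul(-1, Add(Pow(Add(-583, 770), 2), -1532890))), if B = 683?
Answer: 1500651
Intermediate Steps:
Function('d')(w) = Add(-2, Mul(4, w)) (Function('d')(w) = Add(-2, Mul(Mul(Add(Add(Add(w, w), w), w), w), Pow(w, -1))) = Add(-2, Mul(Mul(Add(Add(Mul(2, w), w), w), w), Pow(w, -1))) = Add(-2, Mul(Mul(Add(Mul(3, w), w), w), Pow(w, -1))) = Add(-2, Mul(Mul(Mul(4, w), w), Pow(w, -1))) = Add(-2, Mul(Mul(4, Pow(w, 2)), Pow(w, -1))) = Add(-2, Mul(4, w)))
Add(Function('d')(B), Mul(-1, Add(Pow(Add(-583, 770), 2), -1532890))) = Add(Add(-2, Mul(4, 683)), Mul(-1, Add(Pow(Add(-583, 770), 2), -1532890))) = Add(Add(-2, 2732), Mul(-1, Add(Pow(187, 2), -1532890))) = Add(2730, Mul(-1, Add(34969, -1532890))) = Add(2730, Mul(-1, -1497921)) = Add(2730, 1497921) = 1500651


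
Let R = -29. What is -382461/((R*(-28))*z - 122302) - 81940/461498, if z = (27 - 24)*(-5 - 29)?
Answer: 79848481069/47332619374 ≈ 1.6870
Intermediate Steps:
z = -102 (z = 3*(-34) = -102)
-382461/((R*(-28))*z - 122302) - 81940/461498 = -382461/(-29*(-28)*(-102) - 122302) - 81940/461498 = -382461/(812*(-102) - 122302) - 81940*1/461498 = -382461/(-82824 - 122302) - 40970/230749 = -382461/(-205126) - 40970/230749 = -382461*(-1/205126) - 40970/230749 = 382461/205126 - 40970/230749 = 79848481069/47332619374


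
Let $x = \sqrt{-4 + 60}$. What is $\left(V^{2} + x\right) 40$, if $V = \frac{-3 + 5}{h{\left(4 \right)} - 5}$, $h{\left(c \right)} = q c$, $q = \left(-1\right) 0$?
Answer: $\frac{32}{5} + 80 \sqrt{14} \approx 305.73$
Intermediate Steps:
$q = 0$
$x = 2 \sqrt{14}$ ($x = \sqrt{56} = 2 \sqrt{14} \approx 7.4833$)
$h{\left(c \right)} = 0$ ($h{\left(c \right)} = 0 c = 0$)
$V = - \frac{2}{5}$ ($V = \frac{-3 + 5}{0 - 5} = \frac{2}{-5} = 2 \left(- \frac{1}{5}\right) = - \frac{2}{5} \approx -0.4$)
$\left(V^{2} + x\right) 40 = \left(\left(- \frac{2}{5}\right)^{2} + 2 \sqrt{14}\right) 40 = \left(\frac{4}{25} + 2 \sqrt{14}\right) 40 = \frac{32}{5} + 80 \sqrt{14}$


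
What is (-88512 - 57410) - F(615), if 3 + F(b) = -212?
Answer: -145707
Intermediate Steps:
F(b) = -215 (F(b) = -3 - 212 = -215)
(-88512 - 57410) - F(615) = (-88512 - 57410) - 1*(-215) = -145922 + 215 = -145707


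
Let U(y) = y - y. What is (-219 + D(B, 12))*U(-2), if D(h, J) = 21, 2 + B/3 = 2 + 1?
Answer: 0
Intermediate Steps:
B = 3 (B = -6 + 3*(2 + 1) = -6 + 3*3 = -6 + 9 = 3)
U(y) = 0
(-219 + D(B, 12))*U(-2) = (-219 + 21)*0 = -198*0 = 0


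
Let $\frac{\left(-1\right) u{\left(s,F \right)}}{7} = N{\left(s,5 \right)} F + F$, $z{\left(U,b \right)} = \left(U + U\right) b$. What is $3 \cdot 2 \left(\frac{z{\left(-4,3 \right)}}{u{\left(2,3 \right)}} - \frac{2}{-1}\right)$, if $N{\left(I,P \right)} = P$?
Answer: $\frac{92}{7} \approx 13.143$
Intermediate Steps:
$z{\left(U,b \right)} = 2 U b$
$u{\left(s,F \right)} = - 42 F$ ($u{\left(s,F \right)} = - 7 \left(5 F + F\right) = - 7 \cdot 6 F = - 42 F$)
$3 \cdot 2 \left(\frac{z{\left(-4,3 \right)}}{u{\left(2,3 \right)}} - \frac{2}{-1}\right) = 3 \cdot 2 \left(\frac{2 \left(-4\right) 3}{\left(-42\right) 3} - \frac{2}{-1}\right) = 6 \left(- \frac{24}{-126} - -2\right) = 6 \left(\left(-24\right) \left(- \frac{1}{126}\right) + 2\right) = 6 \left(\frac{4}{21} + 2\right) = 6 \cdot \frac{46}{21} = \frac{92}{7}$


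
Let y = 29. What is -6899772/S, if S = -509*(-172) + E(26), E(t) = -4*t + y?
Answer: -6899772/87473 ≈ -78.879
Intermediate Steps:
E(t) = 29 - 4*t (E(t) = -4*t + 29 = 29 - 4*t)
S = 87473 (S = -509*(-172) + (29 - 4*26) = 87548 + (29 - 104) = 87548 - 75 = 87473)
-6899772/S = -6899772/87473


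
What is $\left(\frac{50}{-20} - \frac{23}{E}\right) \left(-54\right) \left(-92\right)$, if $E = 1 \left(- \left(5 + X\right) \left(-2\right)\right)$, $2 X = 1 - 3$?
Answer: $-26703$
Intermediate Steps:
$X = -1$ ($X = \frac{1 - 3}{2} = \frac{1}{2} \left(-2\right) = -1$)
$E = 8$ ($E = 1 \left(- \left(5 - 1\right) \left(-2\right)\right) = 1 \left(- 4 \left(-2\right)\right) = 1 \left(\left(-1\right) \left(-8\right)\right) = 1 \cdot 8 = 8$)
$\left(\frac{50}{-20} - \frac{23}{E}\right) \left(-54\right) \left(-92\right) = \left(\frac{50}{-20} - \frac{23}{8}\right) \left(-54\right) \left(-92\right) = \left(50 \left(- \frac{1}{20}\right) - \frac{23}{8}\right) \left(-54\right) \left(-92\right) = \left(- \frac{5}{2} - \frac{23}{8}\right) \left(-54\right) \left(-92\right) = \left(- \frac{43}{8}\right) \left(-54\right) \left(-92\right) = \frac{1161}{4} \left(-92\right) = -26703$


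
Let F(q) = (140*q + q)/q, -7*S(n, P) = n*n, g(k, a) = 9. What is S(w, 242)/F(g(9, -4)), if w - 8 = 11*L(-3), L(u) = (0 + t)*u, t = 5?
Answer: -24649/987 ≈ -24.974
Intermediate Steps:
L(u) = 5*u (L(u) = (0 + 5)*u = 5*u)
w = -157 (w = 8 + 11*(5*(-3)) = 8 + 11*(-15) = 8 - 165 = -157)
S(n, P) = -n²/7 (S(n, P) = -n*n/7 = -n²/7)
F(q) = 141 (F(q) = (141*q)/q = 141)
S(w, 242)/F(g(9, -4)) = -⅐*(-157)²/141 = -⅐*24649*(1/141) = -24649/7*1/141 = -24649/987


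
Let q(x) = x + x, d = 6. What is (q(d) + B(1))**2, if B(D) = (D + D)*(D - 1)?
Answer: 144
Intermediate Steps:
B(D) = 2*D*(-1 + D) (B(D) = (2*D)*(-1 + D) = 2*D*(-1 + D))
q(x) = 2*x
(q(d) + B(1))**2 = (2*6 + 2*1*(-1 + 1))**2 = (12 + 2*1*0)**2 = (12 + 0)**2 = 12**2 = 144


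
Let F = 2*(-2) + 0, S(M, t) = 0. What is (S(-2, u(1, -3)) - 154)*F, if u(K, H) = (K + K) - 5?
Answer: 616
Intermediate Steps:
u(K, H) = -5 + 2*K (u(K, H) = 2*K - 5 = -5 + 2*K)
F = -4 (F = -4 + 0 = -4)
(S(-2, u(1, -3)) - 154)*F = (0 - 154)*(-4) = -154*(-4) = 616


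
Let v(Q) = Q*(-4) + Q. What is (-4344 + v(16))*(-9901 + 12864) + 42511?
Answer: -12970985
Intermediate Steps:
v(Q) = -3*Q (v(Q) = -4*Q + Q = -3*Q)
(-4344 + v(16))*(-9901 + 12864) + 42511 = (-4344 - 3*16)*(-9901 + 12864) + 42511 = (-4344 - 48)*2963 + 42511 = -4392*2963 + 42511 = -13013496 + 42511 = -12970985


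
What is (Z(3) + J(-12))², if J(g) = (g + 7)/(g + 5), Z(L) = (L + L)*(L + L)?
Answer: 66049/49 ≈ 1347.9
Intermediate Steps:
Z(L) = 4*L² (Z(L) = (2*L)*(2*L) = 4*L²)
J(g) = (7 + g)/(5 + g)
(Z(3) + J(-12))² = (4*3² + (7 - 12)/(5 - 12))² = (4*9 - 5/(-7))² = (36 - ⅐*(-5))² = (36 + 5/7)² = (257/7)² = 66049/49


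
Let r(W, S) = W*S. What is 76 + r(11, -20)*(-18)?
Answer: 4036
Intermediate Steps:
r(W, S) = S*W
76 + r(11, -20)*(-18) = 76 - 20*11*(-18) = 76 - 220*(-18) = 76 + 3960 = 4036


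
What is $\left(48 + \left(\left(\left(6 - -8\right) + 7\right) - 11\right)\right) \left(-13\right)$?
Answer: $-754$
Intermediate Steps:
$\left(48 + \left(\left(\left(6 - -8\right) + 7\right) - 11\right)\right) \left(-13\right) = \left(48 + \left(\left(\left(6 + 8\right) + 7\right) - 11\right)\right) \left(-13\right) = \left(48 + \left(\left(14 + 7\right) - 11\right)\right) \left(-13\right) = \left(48 + \left(21 - 11\right)\right) \left(-13\right) = \left(48 + 10\right) \left(-13\right) = 58 \left(-13\right) = -754$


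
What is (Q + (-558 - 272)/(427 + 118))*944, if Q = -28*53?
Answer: -152854368/109 ≈ -1.4023e+6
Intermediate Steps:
Q = -1484
(Q + (-558 - 272)/(427 + 118))*944 = (-1484 + (-558 - 272)/(427 + 118))*944 = (-1484 - 830/545)*944 = (-1484 - 830*1/545)*944 = (-1484 - 166/109)*944 = -161922/109*944 = -152854368/109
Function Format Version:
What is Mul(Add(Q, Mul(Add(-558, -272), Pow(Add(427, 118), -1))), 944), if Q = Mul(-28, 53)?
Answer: Rational(-152854368, 109) ≈ -1.4023e+6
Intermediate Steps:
Q = -1484
Mul(Add(Q, Mul(Add(-558, -272), Pow(Add(427, 118), -1))), 944) = Mul(Add(-1484, Mul(Add(-558, -272), Pow(Add(427, 118), -1))), 944) = Mul(Add(-1484, Mul(-830, Pow(545, -1))), 944) = Mul(Add(-1484, Mul(-830, Rational(1, 545))), 944) = Mul(Add(-1484, Rational(-166, 109)), 944) = Mul(Rational(-161922, 109), 944) = Rational(-152854368, 109)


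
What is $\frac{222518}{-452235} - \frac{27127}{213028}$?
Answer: $- \frac{59670343349}{96338717580} \approx -0.61938$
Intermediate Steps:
$\frac{222518}{-452235} - \frac{27127}{213028} = 222518 \left(- \frac{1}{452235}\right) - \frac{27127}{213028} = - \frac{222518}{452235} - \frac{27127}{213028} = - \frac{59670343349}{96338717580}$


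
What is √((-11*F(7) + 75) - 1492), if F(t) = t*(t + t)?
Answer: I*√2495 ≈ 49.95*I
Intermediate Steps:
F(t) = 2*t² (F(t) = t*(2*t) = 2*t²)
√((-11*F(7) + 75) - 1492) = √((-22*7² + 75) - 1492) = √((-22*49 + 75) - 1492) = √((-11*98 + 75) - 1492) = √((-1078 + 75) - 1492) = √(-1003 - 1492) = √(-2495) = I*√2495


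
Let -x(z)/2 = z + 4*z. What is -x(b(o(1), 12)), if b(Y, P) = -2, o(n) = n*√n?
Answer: -20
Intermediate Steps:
o(n) = n^(3/2)
x(z) = -10*z (x(z) = -2*(z + 4*z) = -10*z)
-x(b(o(1), 12)) = -(-10)*(-2) = -1*20 = -20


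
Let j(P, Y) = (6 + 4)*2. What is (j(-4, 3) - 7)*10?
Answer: 130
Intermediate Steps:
j(P, Y) = 20 (j(P, Y) = 10*2 = 20)
(j(-4, 3) - 7)*10 = (20 - 7)*10 = 13*10 = 130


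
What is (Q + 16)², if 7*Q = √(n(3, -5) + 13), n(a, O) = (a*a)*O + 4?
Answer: 1788/7 + 64*I*√7/7 ≈ 255.43 + 24.19*I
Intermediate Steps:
n(a, O) = 4 + O*a² (n(a, O) = a²*O + 4 = O*a² + 4 = 4 + O*a²)
Q = 2*I*√7/7 (Q = √((4 - 5*3²) + 13)/7 = √((4 - 5*9) + 13)/7 = √((4 - 45) + 13)/7 = √(-41 + 13)/7 = √(-28)/7 = (2*I*√7)/7 = 2*I*√7/7 ≈ 0.75593*I)
(Q + 16)² = (2*I*√7/7 + 16)² = (16 + 2*I*√7/7)²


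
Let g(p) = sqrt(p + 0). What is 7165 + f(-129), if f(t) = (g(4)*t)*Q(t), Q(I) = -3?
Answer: 7939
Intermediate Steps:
g(p) = sqrt(p)
f(t) = -6*t (f(t) = (sqrt(4)*t)*(-3) = (2*t)*(-3) = -6*t)
7165 + f(-129) = 7165 - 6*(-129) = 7165 + 774 = 7939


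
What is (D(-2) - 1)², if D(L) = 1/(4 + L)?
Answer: ¼ ≈ 0.25000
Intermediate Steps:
(D(-2) - 1)² = (1/(4 - 2) - 1)² = (1/2 - 1)² = (½ - 1)² = (-½)² = ¼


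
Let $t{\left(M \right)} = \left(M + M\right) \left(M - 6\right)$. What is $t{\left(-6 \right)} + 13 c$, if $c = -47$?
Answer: $-467$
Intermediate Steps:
$t{\left(M \right)} = 2 M \left(-6 + M\right)$
$t{\left(-6 \right)} + 13 c = 2 \left(-6\right) \left(-6 - 6\right) + 13 \left(-47\right) = 2 \left(-6\right) \left(-12\right) - 611 = 144 - 611 = -467$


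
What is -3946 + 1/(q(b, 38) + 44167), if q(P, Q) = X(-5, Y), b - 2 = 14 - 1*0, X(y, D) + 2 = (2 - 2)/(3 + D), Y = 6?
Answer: -174275089/44165 ≈ -3946.0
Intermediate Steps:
X(y, D) = -2 (X(y, D) = -2 + (2 - 2)/(3 + D) = -2 + 0/(3 + D) = -2 + 0 = -2)
b = 16 (b = 2 + (14 - 1*0) = 2 + (14 + 0) = 2 + 14 = 16)
q(P, Q) = -2
-3946 + 1/(q(b, 38) + 44167) = -3946 + 1/(-2 + 44167) = -3946 + 1/44165 = -174275089/44165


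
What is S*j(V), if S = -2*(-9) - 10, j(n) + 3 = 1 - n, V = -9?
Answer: 56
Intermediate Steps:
j(n) = -2 - n (j(n) = -3 + (1 - n) = -2 - n)
S = 8 (S = 18 - 10 = 8)
S*j(V) = 8*(-2 - 1*(-9)) = 8*(-2 + 9) = 8*7 = 56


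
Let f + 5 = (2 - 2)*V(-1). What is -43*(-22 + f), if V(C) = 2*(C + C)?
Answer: 1161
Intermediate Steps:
V(C) = 4*C (V(C) = 2*(2*C) = 4*C)
f = -5 (f = -5 + (2 - 2)*(4*(-1)) = -5 + 0*(-4) = -5 + 0 = -5)
-43*(-22 + f) = -43*(-22 - 5) = -43*(-27) = 1161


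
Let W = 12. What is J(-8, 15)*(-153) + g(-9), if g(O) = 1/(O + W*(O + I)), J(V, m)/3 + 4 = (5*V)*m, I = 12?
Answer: 7485373/27 ≈ 2.7724e+5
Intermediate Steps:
J(V, m) = -12 + 15*V*m (J(V, m) = -12 + 3*((5*V)*m) = -12 + 3*(5*V*m) = -12 + 15*V*m)
g(O) = 1/(144 + 13*O) (g(O) = 1/(O + 12*(O + 12)) = 1/(O + 12*(12 + O)) = 1/(O + (144 + 12*O)) = 1/(144 + 13*O))
J(-8, 15)*(-153) + g(-9) = (-12 + 15*(-8)*15)*(-153) + 1/(144 + 13*(-9)) = (-12 - 1800)*(-153) + 1/(144 - 117) = -1812*(-153) + 1/27 = 277236 + 1/27 = 7485373/27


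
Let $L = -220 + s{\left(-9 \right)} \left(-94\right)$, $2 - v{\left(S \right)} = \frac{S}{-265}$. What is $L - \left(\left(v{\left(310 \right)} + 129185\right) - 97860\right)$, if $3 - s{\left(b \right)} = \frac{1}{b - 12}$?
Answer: $- \frac{35431961}{1113} \approx -31835.0$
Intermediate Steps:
$v{\left(S \right)} = 2 + \frac{S}{265}$ ($v{\left(S \right)} = 2 - \frac{S}{-265} = 2 - S \left(- \frac{1}{265}\right) = 2 - - \frac{S}{265} = 2 + \frac{S}{265}$)
$s{\left(b \right)} = 3 - \frac{1}{-12 + b}$ ($s{\left(b \right)} = 3 - \frac{1}{b - 12} = 3 - \frac{1}{-12 + b}$)
$L = - \frac{10636}{21}$ ($L = -220 + \frac{-37 + 3 \left(-9\right)}{-12 - 9} \left(-94\right) = -220 + \frac{-37 - 27}{-21} \left(-94\right) = -220 + \left(- \frac{1}{21}\right) \left(-64\right) \left(-94\right) = -220 + \frac{64}{21} \left(-94\right) = -220 - \frac{6016}{21} = - \frac{10636}{21} \approx -506.48$)
$L - \left(\left(v{\left(310 \right)} + 129185\right) - 97860\right) = - \frac{10636}{21} - \left(\left(\left(2 + \frac{1}{265} \cdot 310\right) + 129185\right) - 97860\right) = - \frac{10636}{21} - \left(\left(\left(2 + \frac{62}{53}\right) + 129185\right) - 97860\right) = - \frac{10636}{21} - \left(\left(\frac{168}{53} + 129185\right) - 97860\right) = - \frac{10636}{21} - \left(\frac{6846973}{53} - 97860\right) = - \frac{10636}{21} - \frac{1660393}{53} = - \frac{35431961}{1113}$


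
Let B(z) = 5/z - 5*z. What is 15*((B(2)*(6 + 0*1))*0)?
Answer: 0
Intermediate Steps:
B(z) = -5*z + 5/z (B(z) = 5/z - 5*z = -5*z + 5/z)
15*((B(2)*(6 + 0*1))*0) = 15*(((-5*2 + 5/2)*(6 + 0*1))*0) = 15*(((-10 + 5*(½))*(6 + 0))*0) = 15*(((-10 + 5/2)*6)*0) = 15*(-15/2*6*0) = 15*(-45*0) = 15*0 = 0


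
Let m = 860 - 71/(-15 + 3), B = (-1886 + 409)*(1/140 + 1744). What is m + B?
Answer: -77250979/30 ≈ -2.5750e+6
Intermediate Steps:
B = -51517971/20 (B = -1477*(1/140 + 1744) = -1477*244161/140 = -51517971/20 ≈ -2.5759e+6)
m = 10391/12 (m = 860 - 71/(-12) = 860 - 71*(-1/12) = 860 + 71/12 = 10391/12 ≈ 865.92)
m + B = 10391/12 - 51517971/20 = -77250979/30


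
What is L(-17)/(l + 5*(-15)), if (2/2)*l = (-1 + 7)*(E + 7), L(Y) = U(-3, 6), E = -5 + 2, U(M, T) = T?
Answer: -2/17 ≈ -0.11765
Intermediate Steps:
E = -3
L(Y) = 6
l = 24 (l = (-1 + 7)*(-3 + 7) = 6*4 = 24)
L(-17)/(l + 5*(-15)) = 6/(24 + 5*(-15)) = 6/(24 - 75) = 6/(-51) = 6*(-1/51) = -2/17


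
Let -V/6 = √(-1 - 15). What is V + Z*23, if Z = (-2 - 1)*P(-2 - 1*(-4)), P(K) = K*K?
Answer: -276 - 24*I ≈ -276.0 - 24.0*I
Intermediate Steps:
P(K) = K²
V = -24*I (V = -6*√(-1 - 15) = -24*I ≈ -24.0*I)
Z = -12 (Z = (-2 - 1)*(-2 - 1*(-4))² = -3*(-2 + 4)² = -3*2² = -3*4 = -12)
V + Z*23 = -24*I - 12*23 = -24*I - 276 = -276 - 24*I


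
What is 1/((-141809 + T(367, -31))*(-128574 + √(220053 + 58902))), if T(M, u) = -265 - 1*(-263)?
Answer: 14286/260475207113059 + √30995/781425621339177 ≈ 5.5071e-11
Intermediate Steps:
T(M, u) = -2 (T(M, u) = -265 + 263 = -2)
1/((-141809 + T(367, -31))*(-128574 + √(220053 + 58902))) = 1/((-141809 - 2)*(-128574 + √(220053 + 58902))) = 1/(-141811*(-128574 + √278955)) = 1/(-141811*(-128574 + 3*√30995)) = 1/(18233207514 - 425433*√30995)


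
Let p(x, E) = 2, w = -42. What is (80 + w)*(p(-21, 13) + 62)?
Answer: 2432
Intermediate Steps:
(80 + w)*(p(-21, 13) + 62) = (80 - 42)*(2 + 62) = 38*64 = 2432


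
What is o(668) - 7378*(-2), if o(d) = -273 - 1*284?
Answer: 14199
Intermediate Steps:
o(d) = -557 (o(d) = -273 - 284 = -557)
o(668) - 7378*(-2) = -557 - 7378*(-2) = -557 - 1*(-14756) = -557 + 14756 = 14199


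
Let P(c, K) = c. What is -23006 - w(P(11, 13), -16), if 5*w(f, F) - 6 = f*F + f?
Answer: -114871/5 ≈ -22974.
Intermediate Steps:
w(f, F) = 6/5 + f/5 + F*f/5 (w(f, F) = 6/5 + (f*F + f)/5 = 6/5 + (F*f + f)/5 = 6/5 + (f + F*f)/5 = 6/5 + (f/5 + F*f/5) = 6/5 + f/5 + F*f/5)
-23006 - w(P(11, 13), -16) = -23006 - (6/5 + (⅕)*11 + (⅕)*(-16)*11) = -23006 - (6/5 + 11/5 - 176/5) = -23006 - 1*(-159/5) = -23006 + 159/5 = -114871/5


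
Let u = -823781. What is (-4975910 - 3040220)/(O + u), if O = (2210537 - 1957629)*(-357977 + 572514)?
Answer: -1603226/10851459963 ≈ -0.00014774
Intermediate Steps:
O = 54258123596 (O = 252908*214537 = 54258123596)
(-4975910 - 3040220)/(O + u) = (-4975910 - 3040220)/(54258123596 - 823781) = -8016130/54257299815 = -8016130*1/54257299815 = -1603226/10851459963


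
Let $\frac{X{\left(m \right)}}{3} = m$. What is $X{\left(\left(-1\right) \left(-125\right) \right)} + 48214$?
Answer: $48589$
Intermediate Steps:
$X{\left(m \right)} = 3 m$
$X{\left(\left(-1\right) \left(-125\right) \right)} + 48214 = 3 \left(\left(-1\right) \left(-125\right)\right) + 48214 = 3 \cdot 125 + 48214 = 375 + 48214 = 48589$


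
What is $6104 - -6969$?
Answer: $13073$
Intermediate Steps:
$6104 - -6969 = 6104 + 6969 = 13073$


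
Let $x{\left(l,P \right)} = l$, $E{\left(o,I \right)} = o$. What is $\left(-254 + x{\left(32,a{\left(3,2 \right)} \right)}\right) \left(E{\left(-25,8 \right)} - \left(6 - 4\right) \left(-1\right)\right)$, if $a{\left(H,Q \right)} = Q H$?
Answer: $5106$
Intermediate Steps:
$a{\left(H,Q \right)} = H Q$
$\left(-254 + x{\left(32,a{\left(3,2 \right)} \right)}\right) \left(E{\left(-25,8 \right)} - \left(6 - 4\right) \left(-1\right)\right) = \left(-254 + 32\right) \left(-25 - \left(6 - 4\right) \left(-1\right)\right) = - 222 \left(-25 - 2 \left(-1\right)\right) = - 222 \left(-25 - -2\right) = - 222 \left(-25 + 2\right) = \left(-222\right) \left(-23\right) = 5106$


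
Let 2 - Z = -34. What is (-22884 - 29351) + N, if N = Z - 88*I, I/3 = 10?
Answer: -54839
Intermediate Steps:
I = 30 (I = 3*10 = 30)
Z = 36 (Z = 2 - 1*(-34) = 2 + 34 = 36)
N = -2604 (N = 36 - 88*30 = 36 - 2640 = -2604)
(-22884 - 29351) + N = (-22884 - 29351) - 2604 = -52235 - 2604 = -54839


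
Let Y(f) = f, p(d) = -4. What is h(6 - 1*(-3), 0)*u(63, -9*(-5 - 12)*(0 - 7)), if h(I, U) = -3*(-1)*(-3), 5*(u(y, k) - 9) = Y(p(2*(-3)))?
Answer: -369/5 ≈ -73.800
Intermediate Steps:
u(y, k) = 41/5 (u(y, k) = 9 + (1/5)*(-4) = 9 - 4/5 = 41/5)
h(I, U) = -9 (h(I, U) = 3*(-3) = -9)
h(6 - 1*(-3), 0)*u(63, -9*(-5 - 12)*(0 - 7)) = -9*41/5 = -369/5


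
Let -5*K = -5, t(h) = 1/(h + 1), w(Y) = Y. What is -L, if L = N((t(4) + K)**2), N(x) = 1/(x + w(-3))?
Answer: 25/39 ≈ 0.64103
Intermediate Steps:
t(h) = 1/(1 + h)
K = 1 (K = -1/5*(-5) = 1)
N(x) = 1/(-3 + x) (N(x) = 1/(x - 3) = 1/(-3 + x))
L = -25/39 (L = 1/(-3 + (1/(1 + 4) + 1)**2) = 1/(-3 + (1/5 + 1)**2) = 1/(-3 + (6/5)**2) = 1/(-3 + 36/25) = 1/(-39/25) = -25/39 ≈ -0.64103)
-L = -1*(-25/39) = 25/39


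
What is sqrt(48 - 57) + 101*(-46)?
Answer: -4646 + 3*I ≈ -4646.0 + 3.0*I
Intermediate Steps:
sqrt(48 - 57) + 101*(-46) = sqrt(-9) - 4646 = 3*I - 4646 = -4646 + 3*I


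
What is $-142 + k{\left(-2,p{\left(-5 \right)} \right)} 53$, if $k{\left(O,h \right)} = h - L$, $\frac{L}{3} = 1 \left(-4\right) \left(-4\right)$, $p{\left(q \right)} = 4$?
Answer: $-2474$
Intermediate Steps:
$L = 48$ ($L = 3 \cdot 1 \left(-4\right) \left(-4\right) = 3 \left(\left(-4\right) \left(-4\right)\right) = 3 \cdot 16 = 48$)
$k{\left(O,h \right)} = -48 + h$ ($k{\left(O,h \right)} = h - 48 = -48 + h$)
$-142 + k{\left(-2,p{\left(-5 \right)} \right)} 53 = -142 + \left(-48 + 4\right) 53 = -142 - 2332 = -2474$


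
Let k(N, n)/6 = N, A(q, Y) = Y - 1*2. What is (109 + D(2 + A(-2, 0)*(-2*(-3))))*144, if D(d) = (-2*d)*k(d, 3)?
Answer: -157104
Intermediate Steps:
A(q, Y) = -2 + Y (A(q, Y) = Y - 2 = -2 + Y)
k(N, n) = 6*N
D(d) = -12*d² (D(d) = (-2*d)*(6*d) = -12*d²)
(109 + D(2 + A(-2, 0)*(-2*(-3))))*144 = (109 - 12*(2 + (-2 + 0)*(-2*(-3)))²)*144 = (109 - 12*(2 - 2*6)²)*144 = (109 - 12*(2 - 12)²)*144 = (109 - 12*(-10)²)*144 = (109 - 12*100)*144 = (109 - 1200)*144 = -1091*144 = -157104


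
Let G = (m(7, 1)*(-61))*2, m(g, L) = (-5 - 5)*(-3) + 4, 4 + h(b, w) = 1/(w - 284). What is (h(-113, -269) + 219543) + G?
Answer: 119111222/553 ≈ 2.1539e+5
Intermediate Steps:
h(b, w) = -4 + 1/(-284 + w) (h(b, w) = -4 + 1/(w - 284) = -4 + 1/(-284 + w))
m(g, L) = 34 (m(g, L) = -10*(-3) + 4 = 30 + 4 = 34)
G = -4148 (G = (34*(-61))*2 = -2074*2 = -4148)
(h(-113, -269) + 219543) + G = ((1137 - 4*(-269))/(-284 - 269) + 219543) - 4148 = ((1137 + 1076)/(-553) + 219543) - 4148 = (-1/553*2213 + 219543) - 4148 = (-2213/553 + 219543) - 4148 = 121405066/553 - 4148 = 119111222/553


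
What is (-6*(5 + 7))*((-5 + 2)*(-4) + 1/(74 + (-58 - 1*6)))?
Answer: -4356/5 ≈ -871.20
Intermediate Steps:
(-6*(5 + 7))*((-5 + 2)*(-4) + 1/(74 + (-58 - 1*6))) = (-6*12)*(-3*(-4) + 1/(74 + (-58 - 6))) = -72*(12 + 1/(74 - 64)) = -72*(12 + 1/10) = -72*(12 + ⅒) = -72*121/10 = -4356/5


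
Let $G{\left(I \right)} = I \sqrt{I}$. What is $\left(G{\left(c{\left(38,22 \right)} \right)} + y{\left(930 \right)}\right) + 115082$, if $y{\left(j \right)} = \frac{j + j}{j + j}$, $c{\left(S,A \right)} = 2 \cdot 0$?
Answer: $115083$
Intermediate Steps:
$c{\left(S,A \right)} = 0$
$y{\left(j \right)} = 1$ ($y{\left(j \right)} = \frac{2 j}{2 j} = 2 j \frac{1}{2 j} = 1$)
$G{\left(I \right)} = I^{\frac{3}{2}}$
$\left(G{\left(c{\left(38,22 \right)} \right)} + y{\left(930 \right)}\right) + 115082 = \left(0^{\frac{3}{2}} + 1\right) + 115082 = \left(0 + 1\right) + 115082 = 1 + 115082 = 115083$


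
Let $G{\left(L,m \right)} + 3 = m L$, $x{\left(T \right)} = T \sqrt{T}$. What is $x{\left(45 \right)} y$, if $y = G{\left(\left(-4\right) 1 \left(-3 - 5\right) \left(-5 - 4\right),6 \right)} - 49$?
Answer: $- 240300 \sqrt{5} \approx -5.3733 \cdot 10^{5}$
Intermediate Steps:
$x{\left(T \right)} = T^{\frac{3}{2}}$
$G{\left(L,m \right)} = -3 + L m$ ($G{\left(L,m \right)} = -3 + m L = -3 + L m$)
$y = -1780$ ($y = \left(-3 + \left(-4\right) 1 \left(-3 - 5\right) \left(-5 - 4\right) 6\right) - 49 = \left(-3 + - 4 \left(\left(-8\right) \left(-9\right)\right) 6\right) - 49 = \left(-3 + \left(-4\right) 72 \cdot 6\right) - 49 = \left(-3 - 1728\right) - 49 = -1731 - 49 = -1780$)
$x{\left(45 \right)} y = 45^{\frac{3}{2}} \left(-1780\right) = 135 \sqrt{5} \left(-1780\right) = - 240300 \sqrt{5}$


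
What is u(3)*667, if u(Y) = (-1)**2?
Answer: 667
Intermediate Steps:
u(Y) = 1
u(3)*667 = 1*667 = 667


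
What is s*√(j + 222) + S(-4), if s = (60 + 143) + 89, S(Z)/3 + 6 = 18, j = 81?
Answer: 36 + 292*√303 ≈ 5118.8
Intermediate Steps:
S(Z) = 36 (S(Z) = -18 + 3*18 = -18 + 54 = 36)
s = 292 (s = 203 + 89 = 292)
s*√(j + 222) + S(-4) = 292*√(81 + 222) + 36 = 292*√303 + 36 = 36 + 292*√303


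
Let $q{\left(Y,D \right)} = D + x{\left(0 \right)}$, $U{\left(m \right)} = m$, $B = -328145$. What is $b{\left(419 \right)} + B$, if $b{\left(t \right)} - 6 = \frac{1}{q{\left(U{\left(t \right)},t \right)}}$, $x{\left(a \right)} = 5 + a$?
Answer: $- \frac{139130935}{424} \approx -3.2814 \cdot 10^{5}$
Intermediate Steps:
$q{\left(Y,D \right)} = 5 + D$ ($q{\left(Y,D \right)} = D + \left(5 + 0\right) = D + 5 = 5 + D$)
$b{\left(t \right)} = 6 + \frac{1}{5 + t}$
$b{\left(419 \right)} + B = \frac{31 + 6 \cdot 419}{5 + 419} - 328145 = \frac{31 + 2514}{424} - 328145 = \frac{1}{424} \cdot 2545 - 328145 = \frac{2545}{424} - 328145 = - \frac{139130935}{424}$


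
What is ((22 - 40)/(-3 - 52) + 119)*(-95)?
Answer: -124697/11 ≈ -11336.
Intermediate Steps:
((22 - 40)/(-3 - 52) + 119)*(-95) = (-18/(-55) + 119)*(-95) = (-18*(-1/55) + 119)*(-95) = (18/55 + 119)*(-95) = (6563/55)*(-95) = -124697/11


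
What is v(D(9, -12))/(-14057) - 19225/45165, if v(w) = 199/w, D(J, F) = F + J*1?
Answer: -53449976/126976881 ≈ -0.42094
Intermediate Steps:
D(J, F) = F + J
v(D(9, -12))/(-14057) - 19225/45165 = (199/(-12 + 9))/(-14057) - 19225/45165 = (199/(-3))*(-1/14057) - 19225*1/45165 = (199*(-1/3))*(-1/14057) - 3845/9033 = -199/3*(-1/14057) - 3845/9033 = 199/42171 - 3845/9033 = -53449976/126976881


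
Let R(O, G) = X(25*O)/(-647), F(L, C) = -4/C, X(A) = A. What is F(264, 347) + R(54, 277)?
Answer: -471038/224509 ≈ -2.0981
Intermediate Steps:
R(O, G) = -25*O/647 (R(O, G) = (25*O)/(-647) = (25*O)*(-1/647) = -25*O/647)
F(264, 347) + R(54, 277) = -4/347 - 25/647*54 = -4*1/347 - 1350/647 = -4/347 - 1350/647 = -471038/224509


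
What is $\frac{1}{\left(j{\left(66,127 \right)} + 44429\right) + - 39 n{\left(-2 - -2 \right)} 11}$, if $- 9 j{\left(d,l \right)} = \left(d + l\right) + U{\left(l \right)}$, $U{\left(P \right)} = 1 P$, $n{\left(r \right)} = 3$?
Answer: $\frac{9}{387958} \approx 2.3198 \cdot 10^{-5}$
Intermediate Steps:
$U{\left(P \right)} = P$
$j{\left(d,l \right)} = - \frac{2 l}{9} - \frac{d}{9}$ ($j{\left(d,l \right)} = - \frac{\left(d + l\right) + l}{9} = - \frac{d + 2 l}{9} = - \frac{2 l}{9} - \frac{d}{9}$)
$\frac{1}{\left(j{\left(66,127 \right)} + 44429\right) + - 39 n{\left(-2 - -2 \right)} 11} = \frac{1}{\left(\left(\left(- \frac{2}{9}\right) 127 - \frac{22}{3}\right) + 44429\right) + \left(-39\right) 3 \cdot 11} = \frac{1}{\left(\left(- \frac{254}{9} - \frac{22}{3}\right) + 44429\right) - 1287} = \frac{1}{\left(- \frac{320}{9} + 44429\right) - 1287} = \frac{1}{\frac{399541}{9} - 1287} = \frac{1}{\frac{387958}{9}} = \frac{9}{387958}$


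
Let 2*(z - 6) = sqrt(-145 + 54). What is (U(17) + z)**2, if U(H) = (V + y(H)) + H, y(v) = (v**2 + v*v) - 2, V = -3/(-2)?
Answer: (1201 + I*sqrt(91))**2/4 ≈ 3.6058e+5 + 5728.4*I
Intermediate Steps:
V = 3/2 (V = -3*(-1/2) = 3/2 ≈ 1.5000)
z = 6 + I*sqrt(91)/2 (z = 6 + sqrt(-145 + 54)/2 = 6 + sqrt(-91)/2 = 6 + (I*sqrt(91))/2 = 6 + I*sqrt(91)/2 ≈ 6.0 + 4.7697*I)
y(v) = -2 + 2*v**2 (y(v) = (v**2 + v**2) - 2 = 2*v**2 - 2 = -2 + 2*v**2)
U(H) = -1/2 + H + 2*H**2 (U(H) = (3/2 + (-2 + 2*H**2)) + H = (-1/2 + 2*H**2) + H = -1/2 + H + 2*H**2)
(U(17) + z)**2 = ((-1/2 + 17 + 2*17**2) + (6 + I*sqrt(91)/2))**2 = ((-1/2 + 17 + 2*289) + (6 + I*sqrt(91)/2))**2 = ((-1/2 + 17 + 578) + (6 + I*sqrt(91)/2))**2 = (1189/2 + (6 + I*sqrt(91)/2))**2 = (1201/2 + I*sqrt(91)/2)**2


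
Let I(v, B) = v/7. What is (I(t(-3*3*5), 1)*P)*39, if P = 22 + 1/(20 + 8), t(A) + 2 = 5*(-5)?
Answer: -649701/196 ≈ -3314.8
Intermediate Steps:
t(A) = -27 (t(A) = -2 + 5*(-5) = -2 - 25 = -27)
I(v, B) = v/7 (I(v, B) = v*(⅐) = v/7)
P = 617/28 (P = 22 + 1/28 = 617/28 ≈ 22.036)
(I(t(-3*3*5), 1)*P)*39 = (((⅐)*(-27))*(617/28))*39 = -27/7*617/28*39 = -16659/196*39 = -649701/196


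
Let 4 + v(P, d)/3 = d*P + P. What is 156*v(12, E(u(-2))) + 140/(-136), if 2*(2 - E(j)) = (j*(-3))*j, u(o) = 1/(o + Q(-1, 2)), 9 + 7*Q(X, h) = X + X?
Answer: 332252509/21250 ≈ 15635.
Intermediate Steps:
Q(X, h) = -9/7 + 2*X/7 (Q(X, h) = -9/7 + (X + X)/7 = -9/7 + (2*X)/7 = -9/7 + 2*X/7)
u(o) = 1/(-11/7 + o) (u(o) = 1/(o + (-9/7 + (2/7)*(-1))) = 1/(o + (-9/7 - 2/7)) = 1/(o - 11/7) = 1/(-11/7 + o))
E(j) = 2 + 3*j²/2 (E(j) = 2 - j*(-3)*j/2 = 2 - (-3*j)*j/2 = 2 - (-3)*j²/2 = 2 + 3*j²/2)
v(P, d) = -12 + 3*P + 3*P*d (v(P, d) = -12 + 3*(d*P + P) = -12 + 3*(P*d + P) = -12 + 3*(P + P*d) = -12 + (3*P + 3*P*d) = -12 + 3*P + 3*P*d)
156*v(12, E(u(-2))) + 140/(-136) = 156*(-12 + 3*12 + 3*12*(2 + 3*(7/(-11 + 7*(-2)))²/2)) + 140/(-136) = 156*(-12 + 36 + 3*12*(2 + 3*(7/(-11 - 14))²/2)) + 140*(-1/136) = 156*(-12 + 36 + 3*12*(2 + 3*(7/(-25))²/2)) - 35/34 = 156*(-12 + 36 + 3*12*(2 + 3*(7*(-1/25))²/2)) - 35/34 = 156*(-12 + 36 + 3*12*(2 + 3*(-7/25)²/2)) - 35/34 = 156*(-12 + 36 + 3*12*(2 + (3/2)*(49/625))) - 35/34 = 156*(-12 + 36 + 3*12*(2 + 147/1250)) - 35/34 = 156*(-12 + 36 + 3*12*(2647/1250)) - 35/34 = 156*(-12 + 36 + 47646/625) - 35/34 = 156*(62646/625) - 35/34 = 9772776/625 - 35/34 = 332252509/21250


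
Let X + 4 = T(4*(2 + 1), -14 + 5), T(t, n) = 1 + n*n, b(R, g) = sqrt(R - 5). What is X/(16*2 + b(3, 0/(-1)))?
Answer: 416/171 - 13*I*sqrt(2)/171 ≈ 2.4327 - 0.10751*I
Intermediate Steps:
b(R, g) = sqrt(-5 + R)
T(t, n) = 1 + n**2
X = 78 (X = -4 + (1 + (-14 + 5)**2) = -4 + (1 + (-9)**2) = -4 + (1 + 81) = -4 + 82 = 78)
X/(16*2 + b(3, 0/(-1))) = 78/(16*2 + sqrt(-5 + 3)) = 78/(32 + sqrt(-2)) = 78/(32 + I*sqrt(2))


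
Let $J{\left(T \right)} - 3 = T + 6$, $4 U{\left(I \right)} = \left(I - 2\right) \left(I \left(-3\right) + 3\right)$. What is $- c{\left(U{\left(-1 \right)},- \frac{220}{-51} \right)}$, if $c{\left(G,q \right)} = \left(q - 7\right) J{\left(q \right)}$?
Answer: $\frac{93023}{2601} \approx 35.764$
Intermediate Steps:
$U{\left(I \right)} = \frac{\left(-2 + I\right) \left(3 - 3 I\right)}{4}$ ($U{\left(I \right)} = \frac{\left(I - 2\right) \left(I \left(-3\right) + 3\right)}{4} = \frac{\left(-2 + I\right) \left(- 3 I + 3\right)}{4} = \frac{\left(-2 + I\right) \left(3 - 3 I\right)}{4}$)
$J{\left(T \right)} = 9 + T$ ($J{\left(T \right)} = 3 + \left(T + 6\right) = 3 + \left(6 + T\right) = 9 + T$)
$c{\left(G,q \right)} = \left(-7 + q\right) \left(9 + q\right)$ ($c{\left(G,q \right)} = \left(q - 7\right) \left(9 + q\right) = \left(-7 + q\right) \left(9 + q\right)$)
$- c{\left(U{\left(-1 \right)},- \frac{220}{-51} \right)} = - \left(-7 - \frac{220}{-51}\right) \left(9 - \frac{220}{-51}\right) = - \left(-7 - - \frac{220}{51}\right) \left(9 - - \frac{220}{51}\right) = - \left(-7 + \frac{220}{51}\right) \left(9 + \frac{220}{51}\right) = - \frac{\left(-137\right) 679}{51 \cdot 51} = \left(-1\right) \left(- \frac{93023}{2601}\right) = \frac{93023}{2601}$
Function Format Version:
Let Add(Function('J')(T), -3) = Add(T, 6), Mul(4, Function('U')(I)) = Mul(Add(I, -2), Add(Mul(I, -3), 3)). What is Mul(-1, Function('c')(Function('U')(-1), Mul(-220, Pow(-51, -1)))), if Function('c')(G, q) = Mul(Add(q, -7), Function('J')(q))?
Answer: Rational(93023, 2601) ≈ 35.764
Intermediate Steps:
Function('U')(I) = Mul(Rational(1, 4), Add(-2, I), Add(3, Mul(-3, I))) (Function('U')(I) = Mul(Rational(1, 4), Mul(Add(I, -2), Add(Mul(I, -3), 3))) = Mul(Rational(1, 4), Mul(Add(-2, I), Add(Mul(-3, I), 3))) = Mul(Rational(1, 4), Mul(Add(-2, I), Add(3, Mul(-3, I)))) = Mul(Rational(1, 4), Add(-2, I), Add(3, Mul(-3, I))))
Function('J')(T) = Add(9, T) (Function('J')(T) = Add(3, Add(T, 6)) = Add(3, Add(6, T)) = Add(9, T))
Function('c')(G, q) = Mul(Add(-7, q), Add(9, q)) (Function('c')(G, q) = Mul(Add(q, -7), Add(9, q)) = Mul(Add(-7, q), Add(9, q)))
Mul(-1, Function('c')(Function('U')(-1), Mul(-220, Pow(-51, -1)))) = Mul(-1, Mul(Add(-7, Mul(-220, Pow(-51, -1))), Add(9, Mul(-220, Pow(-51, -1))))) = Mul(-1, Mul(Add(-7, Mul(-220, Rational(-1, 51))), Add(9, Mul(-220, Rational(-1, 51))))) = Mul(-1, Mul(Add(-7, Rational(220, 51)), Add(9, Rational(220, 51)))) = Mul(-1, Mul(Rational(-137, 51), Rational(679, 51))) = Mul(-1, Rational(-93023, 2601)) = Rational(93023, 2601)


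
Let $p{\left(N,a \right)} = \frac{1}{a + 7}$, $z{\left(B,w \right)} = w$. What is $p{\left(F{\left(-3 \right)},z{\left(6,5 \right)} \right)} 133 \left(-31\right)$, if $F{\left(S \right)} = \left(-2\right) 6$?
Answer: $- \frac{4123}{12} \approx -343.58$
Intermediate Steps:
$F{\left(S \right)} = -12$
$p{\left(N,a \right)} = \frac{1}{7 + a}$
$p{\left(F{\left(-3 \right)},z{\left(6,5 \right)} \right)} 133 \left(-31\right) = \frac{1}{7 + 5} \cdot 133 \left(-31\right) = \frac{1}{12} \cdot 133 \left(-31\right) = \frac{133}{12} \left(-31\right) = - \frac{4123}{12}$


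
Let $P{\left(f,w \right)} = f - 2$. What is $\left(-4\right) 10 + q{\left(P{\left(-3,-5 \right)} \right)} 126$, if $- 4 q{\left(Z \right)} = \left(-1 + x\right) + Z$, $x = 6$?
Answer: $-40$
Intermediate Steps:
$P{\left(f,w \right)} = -2 + f$ ($P{\left(f,w \right)} = f - 2 = -2 + f$)
$q{\left(Z \right)} = - \frac{5}{4} - \frac{Z}{4}$ ($q{\left(Z \right)} = - \frac{\left(-1 + 6\right) + Z}{4} = - \frac{5 + Z}{4} = - \frac{5}{4} - \frac{Z}{4}$)
$\left(-4\right) 10 + q{\left(P{\left(-3,-5 \right)} \right)} 126 = \left(-4\right) 10 + \left(- \frac{5}{4} - \frac{-2 - 3}{4}\right) 126 = -40 + \left(- \frac{5}{4} - - \frac{5}{4}\right) 126 = -40 + \left(- \frac{5}{4} + \frac{5}{4}\right) 126 = -40 + 0 \cdot 126 = -40 + 0 = -40$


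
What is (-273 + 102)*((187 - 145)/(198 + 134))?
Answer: -3591/166 ≈ -21.633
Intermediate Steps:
(-273 + 102)*((187 - 145)/(198 + 134)) = -7182/332 = -171*21/166 = -3591/166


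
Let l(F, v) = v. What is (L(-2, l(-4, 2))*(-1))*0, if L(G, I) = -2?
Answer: 0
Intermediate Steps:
(L(-2, l(-4, 2))*(-1))*0 = -2*(-1)*0 = 2*0 = 0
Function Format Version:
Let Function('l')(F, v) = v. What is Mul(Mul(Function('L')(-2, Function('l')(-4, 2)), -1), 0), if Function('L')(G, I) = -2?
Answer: 0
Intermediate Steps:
Mul(Mul(Function('L')(-2, Function('l')(-4, 2)), -1), 0) = Mul(Mul(-2, -1), 0) = Mul(2, 0) = 0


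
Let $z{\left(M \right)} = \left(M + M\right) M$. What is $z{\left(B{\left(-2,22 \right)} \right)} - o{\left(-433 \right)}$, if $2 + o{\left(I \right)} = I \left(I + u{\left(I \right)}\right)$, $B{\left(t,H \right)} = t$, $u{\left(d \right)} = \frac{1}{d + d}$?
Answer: $- \frac{374959}{2} \approx -1.8748 \cdot 10^{5}$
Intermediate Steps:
$u{\left(d \right)} = \frac{1}{2 d}$
$o{\left(I \right)} = -2 + I \left(I + \frac{1}{2 I}\right)$
$z{\left(M \right)} = 2 M^{2}$ ($z{\left(M \right)} = 2 M M = 2 M^{2}$)
$z{\left(B{\left(-2,22 \right)} \right)} - o{\left(-433 \right)} = 2 \left(-2\right)^{2} - \left(- \frac{3}{2} + \left(-433\right)^{2}\right) = 2 \cdot 4 - \left(- \frac{3}{2} + 187489\right) = 8 - \frac{374975}{2} = - \frac{374959}{2}$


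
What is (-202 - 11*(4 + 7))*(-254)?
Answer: 82042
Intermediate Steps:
(-202 - 11*(4 + 7))*(-254) = (-202 - 11*11)*(-254) = (-202 - 121)*(-254) = -323*(-254) = 82042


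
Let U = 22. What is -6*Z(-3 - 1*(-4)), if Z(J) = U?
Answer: -132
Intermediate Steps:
Z(J) = 22
-6*Z(-3 - 1*(-4)) = -6*22 = -132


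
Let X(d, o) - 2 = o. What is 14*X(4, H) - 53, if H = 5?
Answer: 45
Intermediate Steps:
X(d, o) = 2 + o
14*X(4, H) - 53 = 14*(2 + 5) - 53 = 14*7 - 53 = 98 - 53 = 45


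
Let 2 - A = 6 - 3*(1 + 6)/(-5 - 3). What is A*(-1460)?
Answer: 19345/2 ≈ 9672.5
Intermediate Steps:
A = -53/8 (A = 2 - (6 - 3*(1 + 6)/(-5 - 3)) = 2 - (6 - 21/(-8)) = 2 - (6 - 21*(-1)/8) = 2 - (6 - 3*(-7/8)) = 2 - (6 + 21/8) = 2 - 1*69/8 = 2 - 69/8 = -53/8 ≈ -6.6250)
A*(-1460) = -53/8*(-1460) = 19345/2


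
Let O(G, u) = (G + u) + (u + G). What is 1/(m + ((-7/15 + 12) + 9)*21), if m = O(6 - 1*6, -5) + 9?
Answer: 5/2151 ≈ 0.0023245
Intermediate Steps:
O(G, u) = 2*G + 2*u (O(G, u) = (G + u) + (G + u) = 2*G + 2*u)
m = -1 (m = (2*(6 - 1*6) + 2*(-5)) + 9 = (2*(6 - 6) - 10) + 9 = (2*0 - 10) + 9 = (0 - 10) + 9 = -10 + 9 = -1)
1/(m + ((-7/15 + 12) + 9)*21) = 1/(-1 + ((-7/15 + 12) + 9)*21) = 1/(-1 + (173/15 + 9)*21) = 1/(-1 + (308/15)*21) = 1/(-1 + 2156/5) = 1/(2151/5) = 5/2151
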